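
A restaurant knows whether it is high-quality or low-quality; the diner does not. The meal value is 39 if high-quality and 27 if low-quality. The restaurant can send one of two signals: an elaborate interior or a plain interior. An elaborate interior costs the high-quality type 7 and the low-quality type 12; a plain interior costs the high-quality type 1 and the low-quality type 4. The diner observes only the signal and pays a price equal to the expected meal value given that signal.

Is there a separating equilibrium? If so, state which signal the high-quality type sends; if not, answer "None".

Try high-quality → elaborate interior, low-quality → plain interior:
  If types separate, elaborate interior earns payment 39 and plain interior earns 27.
  High-quality: elaborate interior gives 39 − 7 = 32; plain interior gives 27 − 1 = 26. No deviation. ✓
  Low-quality: plain interior gives 27 − 4 = 23; elaborate interior gives 39 − 12 = 27. Would deviate. ✗
Try high-quality → plain interior, low-quality → elaborate interior:
  If types separate, plain interior earns payment 39 and elaborate interior earns 27.
  High-quality: plain interior gives 39 − 1 = 38; elaborate interior gives 27 − 7 = 20. No deviation. ✓
  Low-quality: elaborate interior gives 27 − 12 = 15; plain interior gives 39 − 4 = 35. Would deviate. ✗
Neither assignment is incentive-compatible.

None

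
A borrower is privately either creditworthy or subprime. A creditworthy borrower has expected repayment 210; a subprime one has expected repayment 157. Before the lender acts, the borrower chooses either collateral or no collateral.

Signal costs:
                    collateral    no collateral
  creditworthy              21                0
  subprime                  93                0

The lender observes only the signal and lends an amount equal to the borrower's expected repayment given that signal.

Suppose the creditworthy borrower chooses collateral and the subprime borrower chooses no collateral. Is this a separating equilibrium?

Yes

Under separation the lender infers type exactly: collateral → creditworthy (pays 210), no collateral → subprime (pays 157).
Creditworthy: collateral gives 210 − 21 = 189; no collateral gives 157 − 0 = 157. No deviation. ✓
Subprime: no collateral gives 157 − 0 = 157; collateral gives 210 − 93 = 117. No deviation. ✓
Neither type gains from mimicking the other.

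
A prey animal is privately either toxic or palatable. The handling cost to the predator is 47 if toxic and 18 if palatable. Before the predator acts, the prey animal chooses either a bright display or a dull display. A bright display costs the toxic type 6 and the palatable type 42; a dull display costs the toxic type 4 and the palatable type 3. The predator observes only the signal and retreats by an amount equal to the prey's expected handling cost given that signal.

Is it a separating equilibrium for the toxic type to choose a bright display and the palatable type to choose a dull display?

Under separation the predator infers type exactly: bright display → toxic (pays 47), dull display → palatable (pays 18).
Toxic: bright display gives 47 − 6 = 41; dull display gives 18 − 4 = 14. No deviation. ✓
Palatable: dull display gives 18 − 3 = 15; bright display gives 47 − 42 = 5. No deviation. ✓
Neither type gains from mimicking the other.

Yes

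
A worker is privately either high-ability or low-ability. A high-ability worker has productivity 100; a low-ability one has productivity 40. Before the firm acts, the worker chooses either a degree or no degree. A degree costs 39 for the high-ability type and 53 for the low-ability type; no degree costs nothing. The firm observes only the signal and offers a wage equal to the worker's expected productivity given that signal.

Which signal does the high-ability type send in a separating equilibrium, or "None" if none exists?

Try high-ability → degree, low-ability → no degree:
  If types separate, degree earns payment 100 and no degree earns 40.
  High-ability: degree gives 100 − 39 = 61; no degree gives 40 − 0 = 40. No deviation. ✓
  Low-ability: no degree gives 40 − 0 = 40; degree gives 100 − 53 = 47. Would deviate. ✗
Try high-ability → no degree, low-ability → degree:
  If types separate, no degree earns payment 100 and degree earns 40.
  High-ability: no degree gives 100 − 0 = 100; degree gives 40 − 39 = 1. No deviation. ✓
  Low-ability: degree gives 40 − 53 = -13; no degree gives 100 − 0 = 100. Would deviate. ✗
Neither assignment is incentive-compatible.

None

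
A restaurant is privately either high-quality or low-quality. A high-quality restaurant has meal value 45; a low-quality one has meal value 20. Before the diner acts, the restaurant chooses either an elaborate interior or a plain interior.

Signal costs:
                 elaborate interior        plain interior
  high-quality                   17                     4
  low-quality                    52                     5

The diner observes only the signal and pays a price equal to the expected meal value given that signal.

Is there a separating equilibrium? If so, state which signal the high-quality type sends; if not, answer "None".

elaborate interior

Try high-quality → elaborate interior, low-quality → plain interior:
  Under separation the diner infers type exactly: elaborate interior → high-quality (pays 45), plain interior → low-quality (pays 20).
  High-quality: elaborate interior gives 45 − 17 = 28; plain interior gives 20 − 4 = 16. No deviation. ✓
  Low-quality: plain interior gives 20 − 5 = 15; elaborate interior gives 45 − 52 = -7. No deviation. ✓
Both hold — the high-quality type sends elaborate interior.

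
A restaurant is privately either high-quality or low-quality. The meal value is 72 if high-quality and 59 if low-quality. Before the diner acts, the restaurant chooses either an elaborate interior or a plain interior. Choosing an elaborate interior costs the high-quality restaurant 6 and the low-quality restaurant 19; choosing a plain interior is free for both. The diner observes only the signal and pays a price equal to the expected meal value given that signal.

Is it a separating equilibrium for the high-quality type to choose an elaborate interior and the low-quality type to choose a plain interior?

If types separate, elaborate interior earns payment 72 and plain interior earns 59.
High-quality: elaborate interior gives 72 − 6 = 66; plain interior gives 59 − 0 = 59. No deviation. ✓
Low-quality: plain interior gives 59 − 0 = 59; elaborate interior gives 72 − 19 = 53. No deviation. ✓
Neither type gains from mimicking the other.

Yes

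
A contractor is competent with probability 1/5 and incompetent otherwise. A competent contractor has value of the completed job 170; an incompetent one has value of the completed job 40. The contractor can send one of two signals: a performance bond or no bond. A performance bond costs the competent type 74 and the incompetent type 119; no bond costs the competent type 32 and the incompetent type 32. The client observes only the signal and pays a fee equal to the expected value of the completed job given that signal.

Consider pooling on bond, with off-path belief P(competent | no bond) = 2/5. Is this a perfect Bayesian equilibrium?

No

At the pooled signal (bond) the client holds the prior 1/5 and pays 1/5·170 + 4/5·40 = 66. Off-path (no bond) belief 2/5 gives 2/5·170 + 3/5·40 = 92.
Competent: bond gives 66 − 74 = -8; no bond gives 92 − 32 = 60. Deviates. ✗
Incompetent: bond gives 66 − 119 = -53; no bond gives 92 − 32 = 60. Deviates. ✗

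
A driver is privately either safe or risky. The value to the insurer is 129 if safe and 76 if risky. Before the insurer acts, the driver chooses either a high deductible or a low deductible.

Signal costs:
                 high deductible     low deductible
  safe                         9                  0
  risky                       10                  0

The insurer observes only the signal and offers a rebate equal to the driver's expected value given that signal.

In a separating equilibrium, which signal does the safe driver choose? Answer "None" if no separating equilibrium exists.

None

Try safe → high deductible, risky → low deductible:
  If types separate, high deductible earns payment 129 and low deductible earns 76.
  Safe: high deductible gives 129 − 9 = 120; low deductible gives 76 − 0 = 76. No deviation. ✓
  Risky: low deductible gives 76 − 0 = 76; high deductible gives 129 − 10 = 119. Would deviate. ✗
Try safe → low deductible, risky → high deductible:
  If types separate, low deductible earns payment 129 and high deductible earns 76.
  Safe: low deductible gives 129 − 0 = 129; high deductible gives 76 − 9 = 67. No deviation. ✓
  Risky: high deductible gives 76 − 10 = 66; low deductible gives 129 − 0 = 129. Would deviate. ✗
Neither assignment is incentive-compatible.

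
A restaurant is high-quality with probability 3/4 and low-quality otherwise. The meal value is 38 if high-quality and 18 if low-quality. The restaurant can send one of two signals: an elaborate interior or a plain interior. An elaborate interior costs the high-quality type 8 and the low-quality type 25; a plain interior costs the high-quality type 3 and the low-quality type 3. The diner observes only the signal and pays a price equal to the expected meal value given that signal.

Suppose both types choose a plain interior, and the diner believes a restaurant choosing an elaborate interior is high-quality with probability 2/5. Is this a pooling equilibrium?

At the pooled signal (plain interior) the diner holds the prior 3/4 and pays 3/4·38 + 1/4·18 = 33. Off-path (elaborate interior) belief 2/5 gives 2/5·38 + 3/5·18 = 26.
High-quality: plain interior gives 33 − 3 = 30; elaborate interior gives 26 − 8 = 18. Stays. ✓
Low-quality: plain interior gives 33 − 3 = 30; elaborate interior gives 26 − 25 = 1. Stays. ✓

Yes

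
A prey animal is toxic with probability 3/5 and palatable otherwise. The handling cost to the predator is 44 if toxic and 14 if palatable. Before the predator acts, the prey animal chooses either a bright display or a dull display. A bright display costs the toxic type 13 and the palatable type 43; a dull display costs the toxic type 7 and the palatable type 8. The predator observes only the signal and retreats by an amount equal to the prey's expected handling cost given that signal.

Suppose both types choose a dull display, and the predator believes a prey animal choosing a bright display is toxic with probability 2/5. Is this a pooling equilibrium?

Yes

At the pooled signal (dull display) the predator holds the prior 3/5 and pays 3/5·44 + 2/5·14 = 32. Off-path (bright display) belief 2/5 gives 2/5·44 + 3/5·14 = 26.
Toxic: dull display gives 32 − 7 = 25; bright display gives 26 − 13 = 13. Stays. ✓
Palatable: dull display gives 32 − 8 = 24; bright display gives 26 − 43 = -17. Stays. ✓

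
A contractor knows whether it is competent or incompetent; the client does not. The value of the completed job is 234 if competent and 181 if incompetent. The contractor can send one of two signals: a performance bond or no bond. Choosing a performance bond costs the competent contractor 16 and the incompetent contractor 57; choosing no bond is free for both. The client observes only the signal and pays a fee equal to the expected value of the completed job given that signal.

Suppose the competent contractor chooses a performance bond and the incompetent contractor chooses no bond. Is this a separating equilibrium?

Under separation the client infers type exactly: bond → competent (pays 234), no bond → incompetent (pays 181).
Competent: bond gives 234 − 16 = 218; no bond gives 181 − 0 = 181. No deviation. ✓
Incompetent: no bond gives 181 − 0 = 181; bond gives 234 − 57 = 177. No deviation. ✓
Neither type gains from mimicking the other.

Yes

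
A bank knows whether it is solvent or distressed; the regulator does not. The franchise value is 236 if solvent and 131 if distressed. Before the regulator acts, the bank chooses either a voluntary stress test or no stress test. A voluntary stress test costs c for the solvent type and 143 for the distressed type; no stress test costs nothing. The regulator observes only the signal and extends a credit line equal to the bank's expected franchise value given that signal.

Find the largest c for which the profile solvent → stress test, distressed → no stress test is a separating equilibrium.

105

Under separation: stress test → solvent (pays 236); no stress test → distressed (pays 131).
Distressed: 131 − 0 = 131 ≥ 236 − 143 = 93. Holds regardless of c. ✓
Solvent: 236 − c ≥ 131 − 0, so c ≤ 236 − 131 = 105.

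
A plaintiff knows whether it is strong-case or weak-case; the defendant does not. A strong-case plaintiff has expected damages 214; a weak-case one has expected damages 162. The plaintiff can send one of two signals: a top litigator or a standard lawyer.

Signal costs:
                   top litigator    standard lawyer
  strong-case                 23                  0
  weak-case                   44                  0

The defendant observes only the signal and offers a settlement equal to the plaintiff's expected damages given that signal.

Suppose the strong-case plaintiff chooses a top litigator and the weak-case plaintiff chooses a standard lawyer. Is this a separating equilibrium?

No

If types separate, top litigator earns payment 214 and standard lawyer earns 162.
Strong-case: top litigator gives 214 − 23 = 191; standard lawyer gives 162 − 0 = 162. No deviation. ✓
Weak-case: standard lawyer gives 162 − 0 = 162; top litigator gives 214 − 44 = 170. Would deviate. ✗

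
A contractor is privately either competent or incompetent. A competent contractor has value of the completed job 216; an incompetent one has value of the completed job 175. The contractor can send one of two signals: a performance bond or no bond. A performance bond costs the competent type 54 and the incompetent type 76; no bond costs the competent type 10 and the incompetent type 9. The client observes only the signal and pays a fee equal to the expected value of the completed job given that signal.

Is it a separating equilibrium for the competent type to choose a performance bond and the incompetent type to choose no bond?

If types separate, bond earns payment 216 and no bond earns 175.
Competent: bond gives 216 − 54 = 162; no bond gives 175 − 10 = 165. Would deviate. ✗
Incompetent: no bond gives 175 − 9 = 166; bond gives 216 − 76 = 140. No deviation. ✓

No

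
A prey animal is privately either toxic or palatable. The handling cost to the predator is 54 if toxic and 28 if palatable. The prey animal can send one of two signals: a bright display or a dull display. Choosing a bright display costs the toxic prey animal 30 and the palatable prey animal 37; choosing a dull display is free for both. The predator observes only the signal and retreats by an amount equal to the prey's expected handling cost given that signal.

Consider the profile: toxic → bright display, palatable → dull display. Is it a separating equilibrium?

If types separate, bright display earns payment 54 and dull display earns 28.
Toxic: bright display gives 54 − 30 = 24; dull display gives 28 − 0 = 28. Would deviate. ✗
Palatable: dull display gives 28 − 0 = 28; bright display gives 54 − 37 = 17. No deviation. ✓

No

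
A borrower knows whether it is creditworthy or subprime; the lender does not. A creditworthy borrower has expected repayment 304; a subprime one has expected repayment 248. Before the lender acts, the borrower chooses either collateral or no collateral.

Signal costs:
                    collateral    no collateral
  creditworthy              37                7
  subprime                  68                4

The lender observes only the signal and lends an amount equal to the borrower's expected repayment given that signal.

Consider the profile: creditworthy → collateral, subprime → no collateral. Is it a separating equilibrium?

If types separate, collateral earns payment 304 and no collateral earns 248.
Creditworthy: collateral gives 304 − 37 = 267; no collateral gives 248 − 7 = 241. No deviation. ✓
Subprime: no collateral gives 248 − 4 = 244; collateral gives 304 − 68 = 236. No deviation. ✓
Both incentive constraints hold.

Yes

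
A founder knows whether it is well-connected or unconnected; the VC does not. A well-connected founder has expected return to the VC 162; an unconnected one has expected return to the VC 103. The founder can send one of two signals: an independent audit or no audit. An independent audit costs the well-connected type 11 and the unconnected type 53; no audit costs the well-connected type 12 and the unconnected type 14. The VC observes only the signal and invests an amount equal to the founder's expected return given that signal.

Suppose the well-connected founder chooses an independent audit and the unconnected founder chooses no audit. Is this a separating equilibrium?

No

Under separation the VC infers type exactly: audit → well-connected (pays 162), no audit → unconnected (pays 103).
Well-connected: audit gives 162 − 11 = 151; no audit gives 103 − 12 = 91. No deviation. ✓
Unconnected: no audit gives 103 − 14 = 89; audit gives 162 − 53 = 109. Would deviate. ✗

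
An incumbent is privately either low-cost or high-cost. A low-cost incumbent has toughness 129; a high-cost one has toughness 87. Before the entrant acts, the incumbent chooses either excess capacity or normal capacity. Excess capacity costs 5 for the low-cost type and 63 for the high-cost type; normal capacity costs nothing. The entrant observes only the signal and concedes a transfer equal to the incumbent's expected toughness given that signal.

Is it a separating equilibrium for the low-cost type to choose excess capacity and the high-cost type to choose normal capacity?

Yes

If types separate, excess capacity earns payment 129 and normal capacity earns 87.
Low-cost: excess capacity gives 129 − 5 = 124; normal capacity gives 87 − 0 = 87. No deviation. ✓
High-cost: normal capacity gives 87 − 0 = 87; excess capacity gives 129 − 63 = 66. No deviation. ✓
Neither type gains from mimicking the other.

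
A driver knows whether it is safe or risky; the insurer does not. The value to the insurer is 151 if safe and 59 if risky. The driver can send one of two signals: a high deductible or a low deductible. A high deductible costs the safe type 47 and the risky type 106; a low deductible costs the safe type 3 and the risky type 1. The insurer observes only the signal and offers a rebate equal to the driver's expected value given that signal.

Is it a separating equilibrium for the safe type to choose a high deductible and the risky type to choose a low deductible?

Yes

Under separation the insurer infers type exactly: high deductible → safe (pays 151), low deductible → risky (pays 59).
Safe: high deductible gives 151 − 47 = 104; low deductible gives 59 − 3 = 56. No deviation. ✓
Risky: low deductible gives 59 − 1 = 58; high deductible gives 151 − 106 = 45. No deviation. ✓
Both incentive constraints hold.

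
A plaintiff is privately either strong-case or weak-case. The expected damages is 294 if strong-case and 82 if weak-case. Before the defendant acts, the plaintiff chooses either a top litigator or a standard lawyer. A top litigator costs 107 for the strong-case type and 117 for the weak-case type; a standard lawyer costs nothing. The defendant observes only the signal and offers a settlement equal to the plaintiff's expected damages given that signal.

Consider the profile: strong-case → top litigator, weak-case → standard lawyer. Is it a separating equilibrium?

No

If types separate, top litigator earns payment 294 and standard lawyer earns 82.
Strong-case: top litigator gives 294 − 107 = 187; standard lawyer gives 82 − 0 = 82. No deviation. ✓
Weak-case: standard lawyer gives 82 − 0 = 82; top litigator gives 294 − 117 = 177. Would deviate. ✗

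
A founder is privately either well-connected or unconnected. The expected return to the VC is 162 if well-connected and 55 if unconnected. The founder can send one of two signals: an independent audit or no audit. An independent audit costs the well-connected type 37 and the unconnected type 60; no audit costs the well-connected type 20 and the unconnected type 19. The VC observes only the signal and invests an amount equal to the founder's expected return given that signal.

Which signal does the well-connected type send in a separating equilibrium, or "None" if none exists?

Try well-connected → audit, unconnected → no audit:
  Under separation the VC infers type exactly: audit → well-connected (pays 162), no audit → unconnected (pays 55).
  Well-connected: audit gives 162 − 37 = 125; no audit gives 55 − 20 = 35. No deviation. ✓
  Unconnected: no audit gives 55 − 19 = 36; audit gives 162 − 60 = 102. Would deviate. ✗
Try well-connected → no audit, unconnected → audit:
  Under separation the VC infers type exactly: no audit → well-connected (pays 162), audit → unconnected (pays 55).
  Well-connected: no audit gives 162 − 20 = 142; audit gives 55 − 37 = 18. No deviation. ✓
  Unconnected: audit gives 55 − 60 = -5; no audit gives 162 − 19 = 143. Would deviate. ✗
Neither assignment is incentive-compatible.

None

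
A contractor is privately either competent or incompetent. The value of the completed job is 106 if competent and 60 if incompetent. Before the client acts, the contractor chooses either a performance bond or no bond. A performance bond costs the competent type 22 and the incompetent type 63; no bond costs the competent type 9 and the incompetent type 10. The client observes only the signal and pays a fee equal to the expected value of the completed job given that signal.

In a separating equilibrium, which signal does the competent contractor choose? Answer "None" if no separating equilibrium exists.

Try competent → bond, incompetent → no bond:
  Under separation the client infers type exactly: bond → competent (pays 106), no bond → incompetent (pays 60).
  Competent: bond gives 106 − 22 = 84; no bond gives 60 − 9 = 51. No deviation. ✓
  Incompetent: no bond gives 60 − 10 = 50; bond gives 106 − 63 = 43. No deviation. ✓
Both hold — the competent type sends bond.

bond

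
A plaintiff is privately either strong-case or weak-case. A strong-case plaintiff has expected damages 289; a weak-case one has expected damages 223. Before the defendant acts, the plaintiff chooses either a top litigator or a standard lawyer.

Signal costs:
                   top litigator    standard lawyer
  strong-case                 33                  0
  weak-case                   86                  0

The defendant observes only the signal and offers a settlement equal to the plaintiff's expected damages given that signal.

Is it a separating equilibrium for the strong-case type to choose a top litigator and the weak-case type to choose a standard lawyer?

If types separate, top litigator earns payment 289 and standard lawyer earns 223.
Strong-case: top litigator gives 289 − 33 = 256; standard lawyer gives 223 − 0 = 223. No deviation. ✓
Weak-case: standard lawyer gives 223 − 0 = 223; top litigator gives 289 − 86 = 203. No deviation. ✓
Both incentive constraints hold.

Yes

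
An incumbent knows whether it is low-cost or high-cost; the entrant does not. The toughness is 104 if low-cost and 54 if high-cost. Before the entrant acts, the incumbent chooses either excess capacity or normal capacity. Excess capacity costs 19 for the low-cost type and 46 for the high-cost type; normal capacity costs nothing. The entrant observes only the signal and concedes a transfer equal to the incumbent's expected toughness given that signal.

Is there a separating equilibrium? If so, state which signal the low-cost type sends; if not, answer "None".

Try low-cost → excess capacity, high-cost → normal capacity:
  If types separate, excess capacity earns payment 104 and normal capacity earns 54.
  Low-cost: excess capacity gives 104 − 19 = 85; normal capacity gives 54 − 0 = 54. No deviation. ✓
  High-cost: normal capacity gives 54 − 0 = 54; excess capacity gives 104 − 46 = 58. Would deviate. ✗
Try low-cost → normal capacity, high-cost → excess capacity:
  If types separate, normal capacity earns payment 104 and excess capacity earns 54.
  Low-cost: normal capacity gives 104 − 0 = 104; excess capacity gives 54 − 19 = 35. No deviation. ✓
  High-cost: excess capacity gives 54 − 46 = 8; normal capacity gives 104 − 0 = 104. Would deviate. ✗
Neither assignment is incentive-compatible.

None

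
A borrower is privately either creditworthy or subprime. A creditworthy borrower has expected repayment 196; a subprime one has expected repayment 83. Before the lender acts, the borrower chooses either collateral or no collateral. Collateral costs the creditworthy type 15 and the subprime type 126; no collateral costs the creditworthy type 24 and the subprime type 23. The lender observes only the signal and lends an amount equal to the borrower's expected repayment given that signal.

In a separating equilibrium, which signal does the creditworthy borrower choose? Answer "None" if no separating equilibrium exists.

None

Try creditworthy → collateral, subprime → no collateral:
  If types separate, collateral earns payment 196 and no collateral earns 83.
  Creditworthy: collateral gives 196 − 15 = 181; no collateral gives 83 − 24 = 59. No deviation. ✓
  Subprime: no collateral gives 83 − 23 = 60; collateral gives 196 − 126 = 70. Would deviate. ✗
Try creditworthy → no collateral, subprime → collateral:
  If types separate, no collateral earns payment 196 and collateral earns 83.
  Creditworthy: no collateral gives 196 − 24 = 172; collateral gives 83 − 15 = 68. No deviation. ✓
  Subprime: collateral gives 83 − 126 = -43; no collateral gives 196 − 23 = 173. Would deviate. ✗
Neither assignment is incentive-compatible.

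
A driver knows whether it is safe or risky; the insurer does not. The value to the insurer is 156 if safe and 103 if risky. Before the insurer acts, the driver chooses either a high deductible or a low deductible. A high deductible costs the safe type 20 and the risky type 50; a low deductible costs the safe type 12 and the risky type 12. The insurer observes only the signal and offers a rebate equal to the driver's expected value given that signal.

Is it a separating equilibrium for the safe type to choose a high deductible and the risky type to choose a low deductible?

No

If types separate, high deductible earns payment 156 and low deductible earns 103.
Safe: high deductible gives 156 − 20 = 136; low deductible gives 103 − 12 = 91. No deviation. ✓
Risky: low deductible gives 103 − 12 = 91; high deductible gives 156 − 50 = 106. Would deviate. ✗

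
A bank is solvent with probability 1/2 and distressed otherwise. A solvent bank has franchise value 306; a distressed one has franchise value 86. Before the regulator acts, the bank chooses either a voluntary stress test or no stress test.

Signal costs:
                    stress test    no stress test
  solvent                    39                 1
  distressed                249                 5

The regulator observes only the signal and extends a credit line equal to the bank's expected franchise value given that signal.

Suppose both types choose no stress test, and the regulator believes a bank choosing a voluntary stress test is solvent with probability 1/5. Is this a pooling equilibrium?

At the pooled signal (no stress test) the regulator holds the prior 1/2 and pays 1/2·306 + 1/2·86 = 196. Off-path (stress test) belief 1/5 gives 1/5·306 + 4/5·86 = 130.
Solvent: no stress test gives 196 − 1 = 195; stress test gives 130 − 39 = 91. Stays. ✓
Distressed: no stress test gives 196 − 5 = 191; stress test gives 130 − 249 = -119. Stays. ✓

Yes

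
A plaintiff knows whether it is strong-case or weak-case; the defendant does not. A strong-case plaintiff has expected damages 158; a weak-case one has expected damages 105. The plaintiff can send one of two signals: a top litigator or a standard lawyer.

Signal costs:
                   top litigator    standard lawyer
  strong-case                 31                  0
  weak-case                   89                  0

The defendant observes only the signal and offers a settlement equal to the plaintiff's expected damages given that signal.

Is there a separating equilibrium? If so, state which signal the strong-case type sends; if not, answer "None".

Try strong-case → top litigator, weak-case → standard lawyer:
  Under separation the defendant infers type exactly: top litigator → strong-case (pays 158), standard lawyer → weak-case (pays 105).
  Strong-case: top litigator gives 158 − 31 = 127; standard lawyer gives 105 − 0 = 105. No deviation. ✓
  Weak-case: standard lawyer gives 105 − 0 = 105; top litigator gives 158 − 89 = 69. No deviation. ✓
Both hold — the strong-case type sends top litigator.

top litigator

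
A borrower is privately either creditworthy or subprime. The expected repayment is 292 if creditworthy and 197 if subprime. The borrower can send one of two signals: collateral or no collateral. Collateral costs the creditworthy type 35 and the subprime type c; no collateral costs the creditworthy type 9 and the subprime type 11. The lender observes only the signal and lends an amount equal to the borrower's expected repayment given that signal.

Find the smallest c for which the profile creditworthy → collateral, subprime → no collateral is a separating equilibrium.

106

Under separation: collateral → creditworthy (pays 292); no collateral → subprime (pays 197).
Creditworthy: 292 − 35 = 257 ≥ 197 − 9 = 188. Holds regardless of c. ✓
Subprime: 197 − 11 ≥ 292 − c, so c ≥ 292 − 186 = 106.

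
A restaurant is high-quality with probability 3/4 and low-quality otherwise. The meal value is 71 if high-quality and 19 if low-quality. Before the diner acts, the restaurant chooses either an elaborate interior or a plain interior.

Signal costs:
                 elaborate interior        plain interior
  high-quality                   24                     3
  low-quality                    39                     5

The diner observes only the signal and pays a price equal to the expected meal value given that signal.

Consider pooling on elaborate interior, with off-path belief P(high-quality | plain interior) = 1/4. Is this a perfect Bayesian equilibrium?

No

On the equilibrium path (elaborate interior) the diner holds the prior 3/4 and pays 3/4·71 + 1/4·19 = 58. Off-path (plain interior) belief 1/4 gives 1/4·71 + 3/4·19 = 32.
High-quality: elaborate interior gives 58 − 24 = 34; plain interior gives 32 − 3 = 29. Stays. ✓
Low-quality: elaborate interior gives 58 − 39 = 19; plain interior gives 32 − 5 = 27. Deviates. ✗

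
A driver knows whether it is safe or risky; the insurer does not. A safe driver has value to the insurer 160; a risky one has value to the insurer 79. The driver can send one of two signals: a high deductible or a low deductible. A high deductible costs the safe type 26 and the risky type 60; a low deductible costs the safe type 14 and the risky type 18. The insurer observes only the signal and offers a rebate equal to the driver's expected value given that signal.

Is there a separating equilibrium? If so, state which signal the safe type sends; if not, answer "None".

Try safe → high deductible, risky → low deductible:
  If types separate, high deductible earns payment 160 and low deductible earns 79.
  Safe: high deductible gives 160 − 26 = 134; low deductible gives 79 − 14 = 65. No deviation. ✓
  Risky: low deductible gives 79 − 18 = 61; high deductible gives 160 − 60 = 100. Would deviate. ✗
Try safe → low deductible, risky → high deductible:
  If types separate, low deductible earns payment 160 and high deductible earns 79.
  Safe: low deductible gives 160 − 14 = 146; high deductible gives 79 − 26 = 53. No deviation. ✓
  Risky: high deductible gives 79 − 60 = 19; low deductible gives 160 − 18 = 142. Would deviate. ✗
Neither assignment is incentive-compatible.

None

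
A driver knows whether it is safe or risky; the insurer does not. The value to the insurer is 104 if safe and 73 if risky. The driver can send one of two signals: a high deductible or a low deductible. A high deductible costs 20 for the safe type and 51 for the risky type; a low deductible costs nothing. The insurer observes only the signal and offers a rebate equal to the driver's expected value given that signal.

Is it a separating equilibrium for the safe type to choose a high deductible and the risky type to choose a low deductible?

Yes

If types separate, high deductible earns payment 104 and low deductible earns 73.
Safe: high deductible gives 104 − 20 = 84; low deductible gives 73 − 0 = 73. No deviation. ✓
Risky: low deductible gives 73 − 0 = 73; high deductible gives 104 − 51 = 53. No deviation. ✓
Both incentive constraints hold.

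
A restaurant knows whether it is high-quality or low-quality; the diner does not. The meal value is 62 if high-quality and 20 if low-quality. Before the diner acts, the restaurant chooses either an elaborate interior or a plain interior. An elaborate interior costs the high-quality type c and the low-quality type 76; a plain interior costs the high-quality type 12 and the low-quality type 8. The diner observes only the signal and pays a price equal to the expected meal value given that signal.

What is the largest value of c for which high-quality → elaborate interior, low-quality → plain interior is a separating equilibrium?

54

Under separation: elaborate interior → high-quality (pays 62); plain interior → low-quality (pays 20).
Low-quality: 20 − 8 = 12 ≥ 62 − 76 = -14. Holds regardless of c. ✓
High-quality: 62 − c ≥ 20 − 12, so c ≤ 62 − 8 = 54.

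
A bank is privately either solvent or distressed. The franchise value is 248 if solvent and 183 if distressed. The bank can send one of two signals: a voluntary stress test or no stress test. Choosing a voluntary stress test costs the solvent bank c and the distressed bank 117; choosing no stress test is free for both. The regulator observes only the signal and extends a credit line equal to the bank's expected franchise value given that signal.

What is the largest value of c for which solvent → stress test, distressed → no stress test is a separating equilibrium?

65

Under separation: stress test → solvent (pays 248); no stress test → distressed (pays 183).
Distressed: 183 − 0 = 183 ≥ 248 − 117 = 131. Holds regardless of c. ✓
Solvent: 248 − c ≥ 183 − 0, so c ≤ 248 − 183 = 65.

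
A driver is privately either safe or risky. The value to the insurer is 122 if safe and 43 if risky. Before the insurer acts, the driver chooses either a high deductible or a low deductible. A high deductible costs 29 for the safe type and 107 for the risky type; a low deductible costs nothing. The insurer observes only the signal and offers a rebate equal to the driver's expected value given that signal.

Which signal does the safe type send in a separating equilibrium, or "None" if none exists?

high deductible

Try safe → high deductible, risky → low deductible:
  If types separate, high deductible earns payment 122 and low deductible earns 43.
  Safe: high deductible gives 122 − 29 = 93; low deductible gives 43 − 0 = 43. No deviation. ✓
  Risky: low deductible gives 43 − 0 = 43; high deductible gives 122 − 107 = 15. No deviation. ✓
Both hold — the safe type sends high deductible.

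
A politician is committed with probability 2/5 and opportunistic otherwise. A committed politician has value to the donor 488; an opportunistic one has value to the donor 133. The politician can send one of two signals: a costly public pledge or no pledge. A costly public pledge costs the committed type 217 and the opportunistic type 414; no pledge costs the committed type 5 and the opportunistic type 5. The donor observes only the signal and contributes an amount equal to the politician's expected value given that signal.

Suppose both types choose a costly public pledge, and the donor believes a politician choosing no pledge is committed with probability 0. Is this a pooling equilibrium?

No

At the pooled signal (pledge) the donor holds the prior 2/5 and pays 2/5·488 + 3/5·133 = 275. Off-path (no pledge) belief 0 gives 0·488 + 1·133 = 133.
Committed: pledge gives 275 − 217 = 58; no pledge gives 133 − 5 = 128. Deviates. ✗
Opportunistic: pledge gives 275 − 414 = -139; no pledge gives 133 − 5 = 128. Deviates. ✗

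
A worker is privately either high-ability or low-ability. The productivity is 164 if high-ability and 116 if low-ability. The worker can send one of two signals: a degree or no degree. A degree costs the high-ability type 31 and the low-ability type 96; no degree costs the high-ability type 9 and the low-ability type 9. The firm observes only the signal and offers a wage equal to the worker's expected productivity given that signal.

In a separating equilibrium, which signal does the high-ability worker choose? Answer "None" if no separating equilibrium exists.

degree

Try high-ability → degree, low-ability → no degree:
  Under separation the firm infers type exactly: degree → high-ability (pays 164), no degree → low-ability (pays 116).
  High-ability: degree gives 164 − 31 = 133; no degree gives 116 − 9 = 107. No deviation. ✓
  Low-ability: no degree gives 116 − 9 = 107; degree gives 164 − 96 = 68. No deviation. ✓
Both hold — the high-ability type sends degree.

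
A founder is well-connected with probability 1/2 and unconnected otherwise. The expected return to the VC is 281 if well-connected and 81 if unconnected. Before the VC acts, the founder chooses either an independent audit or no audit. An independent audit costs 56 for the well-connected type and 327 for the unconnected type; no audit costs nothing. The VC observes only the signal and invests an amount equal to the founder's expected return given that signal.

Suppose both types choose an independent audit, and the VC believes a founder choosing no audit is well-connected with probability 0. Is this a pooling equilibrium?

On the equilibrium path (audit) the VC holds the prior 1/2 and pays 1/2·281 + 1/2·81 = 181. Off-path (no audit) belief 0 gives 0·281 + 1·81 = 81.
Well-connected: audit gives 181 − 56 = 125; no audit gives 81 − 0 = 81. Stays. ✓
Unconnected: audit gives 181 − 327 = -146; no audit gives 81 − 0 = 81. Deviates. ✗

No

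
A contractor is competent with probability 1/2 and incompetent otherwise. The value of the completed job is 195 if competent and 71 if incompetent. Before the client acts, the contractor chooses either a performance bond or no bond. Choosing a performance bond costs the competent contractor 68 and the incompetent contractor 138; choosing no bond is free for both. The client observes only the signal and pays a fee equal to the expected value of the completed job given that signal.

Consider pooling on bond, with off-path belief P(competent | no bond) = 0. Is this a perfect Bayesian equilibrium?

No

At the pooled signal (bond) the client holds the prior 1/2 and pays 1/2·195 + 1/2·71 = 133. Off-path (no bond) belief 0 gives 0·195 + 1·71 = 71.
Competent: bond gives 133 − 68 = 65; no bond gives 71 − 0 = 71. Deviates. ✗
Incompetent: bond gives 133 − 138 = -5; no bond gives 71 − 0 = 71. Deviates. ✗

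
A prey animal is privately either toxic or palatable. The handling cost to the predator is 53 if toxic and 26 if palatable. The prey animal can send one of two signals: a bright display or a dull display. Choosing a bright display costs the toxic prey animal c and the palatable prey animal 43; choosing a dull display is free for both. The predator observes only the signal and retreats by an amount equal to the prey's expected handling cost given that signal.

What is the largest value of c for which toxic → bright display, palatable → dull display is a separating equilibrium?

Under separation: bright display → toxic (pays 53); dull display → palatable (pays 26).
Palatable: 26 − 0 = 26 ≥ 53 − 43 = 10. Holds regardless of c. ✓
Toxic: 53 − c ≥ 26 − 0, so c ≤ 53 − 26 = 27.

27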